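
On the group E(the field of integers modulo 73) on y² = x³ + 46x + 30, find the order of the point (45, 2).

2P: tangent at (45, 2): λ = (3·45² + 46)/(2·2) ≡ 62/4. 4⁻¹ ≡ 55 (mod 73), so λ ≡ 62·55 ≡ 52.
  x = λ² - 45 - 45 = 2704 - 90 ≡ 59; y = λ·(45 - 59) - 2 ≡ 0. → (59, 0)
3P: (59, 0) + (45, 2). λ = (2 - 0)/(45 - 59) ≡ 2/59 mod 73. 59⁻¹ ≡ 26 (mod 73) since 59·26 = 1534 ≡ 1, so λ ≡ 52.
  x = λ² - 59 - 45 = 2704 - 104 ≡ 45; y = λ·(59 - 45) - 0 ≡ 71. → (45, 71)
4P: (45, 71) + (45, 2): same x and y₁ ≡ -y₂, so the sum is 𝒪.
4P = 𝒪, so the order is 4.

4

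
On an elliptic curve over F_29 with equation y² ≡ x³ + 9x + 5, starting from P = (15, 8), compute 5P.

Double-and-add on 5 = (101)₂. Start with P = (15, 8) for the leading 1-bit.
double: tangent at (15, 8): λ = (3·15² + 9)/(2·8) ≡ 17/16. 16⁻¹ ≡ 20 (mod 29), so λ ≡ 17·20 ≡ 21.
  x = λ² - 15 - 15 = 441 - 30 ≡ 5; y = λ·(15 - 5) - 8 ≡ 28. → (5, 28)
double: tangent at (5, 28): λ = (3·5² + 9)/(2·28) ≡ 26/27. 27⁻¹ ≡ 14 (mod 29) since 27·14 = 378 ≡ 1, so λ ≡ 26·14 ≡ 16.
  x = λ² - 5 - 5 = 256 - 10 ≡ 14; y = λ·(5 - 14) - 28 ≡ 2. → (14, 2)
add P: (14, 2) + (15, 8). λ = (8 - 2)/(15 - 14) ≡ 6/1 mod 29. 1⁻¹ ≡ 1 (mod 29), so λ ≡ 6.
  x = λ² - 14 - 15 = 36 - 29 ≡ 7; y = λ·(14 - 7) - 2 ≡ 11. → (7, 11)

(7, 11)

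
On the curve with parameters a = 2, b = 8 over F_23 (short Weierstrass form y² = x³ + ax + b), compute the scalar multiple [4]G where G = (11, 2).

(6, 12)

Double-and-add on 4 = (100)₂. Start with G = (11, 2) for the leading 1-bit.
double: tangent at (11, 2): λ = (3·11² + 2)/(2·2) ≡ 20/4. 4⁻¹ ≡ 6 (mod 23), so λ ≡ 20·6 ≡ 5.
  x = λ² - 11 - 11 = 25 - 22 ≡ 3; y = λ·(11 - 3) - 2 ≡ 15. → (3, 15)
double: tangent at (3, 15): λ = (3·3² + 2)/(2·15) ≡ 6/7. 7⁻¹ ≡ 10 (mod 23) since 7·10 = 70 ≡ 1, so λ ≡ 6·10 ≡ 14.
  x = λ² - 3 - 3 = 196 - 6 ≡ 6; y = λ·(3 - 6) - 15 ≡ 12. → (6, 12)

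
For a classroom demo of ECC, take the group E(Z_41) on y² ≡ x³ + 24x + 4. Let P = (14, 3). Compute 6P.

O

Double-and-add on 6 = (110)₂. Start with P = (14, 3) for the leading 1-bit.
double: tangent at (14, 3): λ = (3·14² + 24)/(2·3) ≡ 38/6. 6⁻¹ ≡ 7 (mod 41), so λ ≡ 38·7 ≡ 20.
  x = λ² - 14 - 14 = 400 - 28 ≡ 3; y = λ·(14 - 3) - 3 ≡ 12. → (3, 12)
add P: (3, 12) + (14, 3). λ = (3 - 12)/(14 - 3) ≡ 32/11 mod 41. 11⁻¹ ≡ 15 (mod 41), so λ ≡ 29.
  x = λ² - 3 - 14 = 841 - 17 ≡ 4; y = λ·(3 - 4) - 12 ≡ 0. → (4, 0)
double: (4, 0) + (4, 0): same x and y₁ ≡ -y₂, so the sum is 𝒪.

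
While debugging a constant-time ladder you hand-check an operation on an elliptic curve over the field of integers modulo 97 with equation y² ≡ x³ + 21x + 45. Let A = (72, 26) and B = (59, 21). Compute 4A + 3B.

First 4A:
Repeated addition: build up to 4A.
2A: tangent at (72, 26): λ = (3·72² + 21)/(2·26) ≡ 53/52. 52⁻¹ ≡ 28 (mod 97) since 52·28 = 1456 ≡ 1, so λ ≡ 53·28 ≡ 29.
  x = λ² - 72 - 72 = 841 - 144 ≡ 18; y = λ·(72 - 18) - 26 ≡ 85. → (18, 85)
3A: (18, 85) + (72, 26). λ = (26 - 85)/(72 - 18) ≡ 38/54 mod 97. 54⁻¹ ≡ 9 (mod 97) since 54·9 = 486 ≡ 1, so λ ≡ 51.
  x = λ² - 18 - 72 = 2601 - 90 ≡ 86; y = λ·(18 - 86) - 85 ≡ 36. → (86, 36)
4A: (86, 36) + (72, 26). λ = (26 - 36)/(72 - 86) ≡ 87/83 mod 97. 83⁻¹ ≡ 90 (mod 97), so λ ≡ 70.
  x = λ² - 86 - 72 = 4900 - 158 ≡ 86; y = λ·(86 - 86) - 36 ≡ 61. → (86, 61)
4A = (86, 61).
Next 3B:
Repeated addition: build up to 3B.
2B: tangent at (59, 21): λ = (3·59² + 21)/(2·21) ≡ 85/42. 42⁻¹ ≡ 67 (mod 97) since 42·67 = 2814 ≡ 1, so λ ≡ 85·67 ≡ 69.
  x = λ² - 59 - 59 = 4761 - 118 ≡ 84; y = λ·(59 - 84) - 21 ≡ 0. → (84, 0)
3B: (84, 0) + (59, 21). λ = (21 - 0)/(59 - 84) ≡ 21/72 mod 97. 72⁻¹ ≡ 31 (mod 97) since 72·31 = 2232 ≡ 1, so λ ≡ 69.
  x = λ² - 84 - 59 = 4761 - 143 ≡ 59; y = λ·(84 - 59) - 0 ≡ 76. → (59, 76)
3B = (59, 76).
Finally 4A + 3B:
(86, 61) + (59, 76). λ = (76 - 61)/(59 - 86) ≡ 15/70 mod 97. 70⁻¹ ≡ 79 (mod 97) since 70·79 = 5530 ≡ 1, so λ ≡ 21.
  x = λ² - 86 - 59 = 441 - 145 ≡ 5; y = λ·(86 - 5) - 61 ≡ 88. → (5, 88)

(5, 88)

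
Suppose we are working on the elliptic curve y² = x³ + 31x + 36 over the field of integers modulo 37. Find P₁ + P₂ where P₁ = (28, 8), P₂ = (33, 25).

(29, 33)

(28, 8) + (33, 25). λ = (25 - 8)/(33 - 28) ≡ 17/5 mod 37. 5⁻¹ ≡ 15 (mod 37), so λ ≡ 33.
  x = λ² - 28 - 33 = 1089 - 61 ≡ 29; y = λ·(28 - 29) - 8 ≡ 33. → (29, 33)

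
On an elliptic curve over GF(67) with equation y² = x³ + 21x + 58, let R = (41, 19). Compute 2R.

tangent at (41, 19): λ = (3·41² + 21)/(2·19) ≡ 39/38. 38⁻¹ ≡ 30 (mod 67), so λ ≡ 39·30 ≡ 31.
  x = λ² - 41 - 41 = 961 - 82 ≡ 8; y = λ·(41 - 8) - 19 ≡ 66. → (8, 66)

(8, 66)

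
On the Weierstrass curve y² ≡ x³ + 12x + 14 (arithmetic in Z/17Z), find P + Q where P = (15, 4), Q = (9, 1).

(15, 4) + (9, 1). λ = (1 - 4)/(9 - 15) ≡ 14/11 mod 17. 11⁻¹ ≡ 14 (mod 17), so λ ≡ 9.
  x = λ² - 15 - 9 = 81 - 24 ≡ 6; y = λ·(15 - 6) - 4 ≡ 9. → (6, 9)

(6, 9)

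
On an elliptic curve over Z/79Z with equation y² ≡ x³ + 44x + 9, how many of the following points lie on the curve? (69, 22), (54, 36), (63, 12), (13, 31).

(69, 22): 22² ≡ 10, rhs ≡ 70 → off.
(54, 36): 36² ≡ 32, rhs ≡ 32 → on.
(63, 12): 12² ≡ 65, rhs ≡ 28 → off.
(13, 31): 31² ≡ 13, rhs ≡ 13 → on.

2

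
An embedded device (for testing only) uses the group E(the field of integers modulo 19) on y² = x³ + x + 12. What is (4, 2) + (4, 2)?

tangent at (4, 2): λ = (3·4² + 1)/(2·2) ≡ 11/4. 4⁻¹ ≡ 5 (mod 19), so λ ≡ 11·5 ≡ 17.
  x = λ² - 4 - 4 = 289 - 8 ≡ 15; y = λ·(4 - 15) - 2 ≡ 1. → (15, 1)

(15, 1)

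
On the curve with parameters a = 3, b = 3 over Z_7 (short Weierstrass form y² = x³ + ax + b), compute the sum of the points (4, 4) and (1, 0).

(4, 4) + (1, 0). λ = (0 - 4)/(1 - 4) ≡ 3/4 mod 7. 4⁻¹ ≡ 2 (mod 7), so λ ≡ 6.
  x = λ² - 4 - 1 = 36 - 5 ≡ 3; y = λ·(4 - 3) - 4 ≡ 2. → (3, 2)

(3, 2)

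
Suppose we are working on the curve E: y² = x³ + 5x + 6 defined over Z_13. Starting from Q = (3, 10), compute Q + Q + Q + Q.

Repeated addition: build up to 4Q.
2Q: tangent at (3, 10): λ = (3·3² + 5)/(2·10) ≡ 6/7. 7⁻¹ ≡ 2 (mod 13), so λ ≡ 6·2 ≡ 12.
  x = λ² - 3 - 3 = 144 - 6 ≡ 8; y = λ·(3 - 8) - 10 ≡ 8. → (8, 8)
3Q: (8, 8) + (3, 10). λ = (10 - 8)/(3 - 8) ≡ 2/8 mod 13. 8⁻¹ ≡ 5 (mod 13) since 8·5 = 40 ≡ 1, so λ ≡ 10.
  x = λ² - 8 - 3 = 100 - 11 ≡ 11; y = λ·(8 - 11) - 8 ≡ 1. → (11, 1)
4Q: (11, 1) + (3, 10). λ = (10 - 1)/(3 - 11) ≡ 9/5 mod 13. 5⁻¹ ≡ 8 (mod 13) since 5·8 = 40 ≡ 1, so λ ≡ 7.
  x = λ² - 11 - 3 = 49 - 14 ≡ 9; y = λ·(11 - 9) - 1 ≡ 0. → (9, 0)

(9, 0)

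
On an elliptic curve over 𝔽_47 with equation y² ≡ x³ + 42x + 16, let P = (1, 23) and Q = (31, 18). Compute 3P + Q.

(25, 37)

First 3P:
Repeated addition: build up to 3P.
2P: tangent at (1, 23): λ = (3·1² + 42)/(2·23) ≡ 45/46. 46⁻¹ ≡ 46 (mod 47), so λ ≡ 45·46 ≡ 2.
  x = λ² - 1 - 1 = 4 - 2 ≡ 2; y = λ·(1 - 2) - 23 ≡ 22. → (2, 22)
3P: (2, 22) + (1, 23). λ = (23 - 22)/(1 - 2) ≡ 1/46 mod 47. 46⁻¹ ≡ 46 (mod 47), so λ ≡ 46.
  x = λ² - 2 - 1 = 2116 - 3 ≡ 45; y = λ·(2 - 45) - 22 ≡ 21. → (45, 21)
3P = (45, 21).
Finally 3P + Q:
(45, 21) + (31, 18). λ = (18 - 21)/(31 - 45) ≡ 44/33 mod 47. 33⁻¹ ≡ 10 (mod 47), so λ ≡ 17.
  x = λ² - 45 - 31 = 289 - 76 ≡ 25; y = λ·(45 - 25) - 21 ≡ 37. → (25, 37)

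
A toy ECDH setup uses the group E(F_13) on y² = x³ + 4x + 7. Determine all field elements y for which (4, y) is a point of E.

x³ + 4x + 7 = 87 ≡ 9 (mod 13).
Square roots of 9 mod 13: 3 and 10 (since 3² = 9 ≡ 9).

3, 10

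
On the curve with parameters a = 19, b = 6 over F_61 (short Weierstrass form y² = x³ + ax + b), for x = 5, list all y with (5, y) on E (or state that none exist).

none

x³ + 19x + 6 = 226 ≡ 43 (mod 61).
43 is a non-residue mod 61; no y exists.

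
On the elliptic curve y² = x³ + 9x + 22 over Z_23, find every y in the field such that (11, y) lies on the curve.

7, 16

x³ + 9x + 22 = 1452 ≡ 3 (mod 23).
Square roots of 3 mod 23: 7 and 16 (since 7² = 49 ≡ 3).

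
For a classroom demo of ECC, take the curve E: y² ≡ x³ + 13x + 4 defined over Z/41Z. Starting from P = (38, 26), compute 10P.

(11, 24)

Double-and-add on 10 = (1010)₂. Start with P = (38, 26) for the leading 1-bit.
double: tangent at (38, 26): λ = (3·38² + 13)/(2·26) ≡ 40/11. 11⁻¹ ≡ 15 (mod 41) since 11·15 = 165 ≡ 1, so λ ≡ 40·15 ≡ 26.
  x = λ² - 38 - 38 = 676 - 76 ≡ 26; y = λ·(38 - 26) - 26 ≡ 40. → (26, 40)
double: tangent at (26, 40): λ = (3·26² + 13)/(2·40) ≡ 32/39. 39⁻¹ ≡ 20 (mod 41) since 39·20 = 780 ≡ 1, so λ ≡ 32·20 ≡ 25.
  x = λ² - 26 - 26 = 625 - 52 ≡ 40; y = λ·(26 - 40) - 40 ≡ 20. → (40, 20)
add P: (40, 20) + (38, 26). λ = (26 - 20)/(38 - 40) ≡ 6/39 mod 41. 39⁻¹ ≡ 20 (mod 41), so λ ≡ 38.
  x = λ² - 40 - 38 = 1444 - 78 ≡ 13; y = λ·(40 - 13) - 20 ≡ 22. → (13, 22)
double: tangent at (13, 22): λ = (3·13² + 13)/(2·22) ≡ 28/3. 3⁻¹ ≡ 14 (mod 41) since 3·14 = 42 ≡ 1, so λ ≡ 28·14 ≡ 23.
  x = λ² - 13 - 13 = 529 - 26 ≡ 11; y = λ·(13 - 11) - 22 ≡ 24. → (11, 24)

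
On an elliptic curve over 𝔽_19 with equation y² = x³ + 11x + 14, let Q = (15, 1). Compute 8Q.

(2, 14)

Repeated addition: build up to 8Q.
2Q: tangent at (15, 1): λ = (3·15² + 11)/(2·1) ≡ 2/2. 2⁻¹ ≡ 10 (mod 19), so λ ≡ 2·10 ≡ 1.
  x = λ² - 15 - 15 = 1 - 30 ≡ 9; y = λ·(15 - 9) - 1 ≡ 5. → (9, 5)
3Q: (9, 5) + (15, 1). λ = (1 - 5)/(15 - 9) ≡ 15/6 mod 19. 6⁻¹ ≡ 16 (mod 19) since 6·16 = 96 ≡ 1, so λ ≡ 12.
  x = λ² - 9 - 15 = 144 - 24 ≡ 6; y = λ·(9 - 6) - 5 ≡ 12. → (6, 12)
4Q: (6, 12) + (15, 1). λ = (1 - 12)/(15 - 6) ≡ 8/9 mod 19. 9⁻¹ ≡ 17 (mod 19), so λ ≡ 3.
  x = λ² - 6 - 15 = 9 - 21 ≡ 7; y = λ·(6 - 7) - 12 ≡ 4. → (7, 4)
5Q: (7, 4) + (15, 1). λ = (1 - 4)/(15 - 7) ≡ 16/8 mod 19. 8⁻¹ ≡ 12 (mod 19), so λ ≡ 2.
  x = λ² - 7 - 15 = 4 - 22 ≡ 1; y = λ·(7 - 1) - 4 ≡ 8. → (1, 8)
6Q: (1, 8) + (15, 1). λ = (1 - 8)/(15 - 1) ≡ 12/14 mod 19. 14⁻¹ ≡ 15 (mod 19), so λ ≡ 9.
  x = λ² - 1 - 15 = 81 - 16 ≡ 8; y = λ·(1 - 8) - 8 ≡ 5. → (8, 5)
7Q: (8, 5) + (15, 1). λ = (1 - 5)/(15 - 8) ≡ 15/7 mod 19. 7⁻¹ ≡ 11 (mod 19), so λ ≡ 13.
  x = λ² - 8 - 15 = 169 - 23 ≡ 13; y = λ·(8 - 13) - 5 ≡ 6. → (13, 6)
8Q: (13, 6) + (15, 1). λ = (1 - 6)/(15 - 13) ≡ 14/2 mod 19. 2⁻¹ ≡ 10 (mod 19) since 2·10 = 20 ≡ 1, so λ ≡ 7.
  x = λ² - 13 - 15 = 49 - 28 ≡ 2; y = λ·(13 - 2) - 6 ≡ 14. → (2, 14)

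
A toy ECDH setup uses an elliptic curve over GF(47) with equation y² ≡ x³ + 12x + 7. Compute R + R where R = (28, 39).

(16, 21)

tangent at (28, 39): λ = (3·28² + 12)/(2·39) ≡ 14/31. 31⁻¹ ≡ 44 (mod 47), so λ ≡ 14·44 ≡ 5.
  x = λ² - 28 - 28 = 25 - 56 ≡ 16; y = λ·(28 - 16) - 39 ≡ 21. → (16, 21)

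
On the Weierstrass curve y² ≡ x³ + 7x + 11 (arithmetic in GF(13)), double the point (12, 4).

tangent at (12, 4): λ = (3·12² + 7)/(2·4) ≡ 10/8. 8⁻¹ ≡ 5 (mod 13), so λ ≡ 10·5 ≡ 11.
  x = λ² - 12 - 12 = 121 - 24 ≡ 6; y = λ·(12 - 6) - 4 ≡ 10. → (6, 10)

(6, 10)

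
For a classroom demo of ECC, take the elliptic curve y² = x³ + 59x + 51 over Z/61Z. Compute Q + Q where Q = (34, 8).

(59, 13)

tangent at (34, 8): λ = (3·34² + 59)/(2·8) ≡ 50/16. 16⁻¹ ≡ 42 (mod 61), so λ ≡ 50·42 ≡ 26.
  x = λ² - 34 - 34 = 676 - 68 ≡ 59; y = λ·(34 - 59) - 8 ≡ 13. → (59, 13)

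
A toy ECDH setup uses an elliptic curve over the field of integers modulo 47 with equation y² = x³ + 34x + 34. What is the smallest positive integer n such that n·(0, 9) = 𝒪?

5

2P: tangent at (0, 9): λ = (3·0² + 34)/(2·9) ≡ 34/18. 18⁻¹ ≡ 34 (mod 47) since 18·34 = 612 ≡ 1, so λ ≡ 34·34 ≡ 28.
  x = λ² - 0 - 0 = 784 - 0 ≡ 32; y = λ·(0 - 32) - 9 ≡ 35. → (32, 35)
3P: (32, 35) + (0, 9). λ = (9 - 35)/(0 - 32) ≡ 21/15 mod 47. 15⁻¹ ≡ 22 (mod 47) since 15·22 = 330 ≡ 1, so λ ≡ 39.
  x = λ² - 32 - 0 = 1521 - 32 ≡ 32; y = λ·(32 - 32) - 35 ≡ 12. → (32, 12)
4P: (32, 12) + (0, 9). λ = (9 - 12)/(0 - 32) ≡ 44/15 mod 47. 15⁻¹ ≡ 22 (mod 47) since 15·22 = 330 ≡ 1, so λ ≡ 28.
  x = λ² - 32 - 0 = 784 - 32 ≡ 0; y = λ·(32 - 0) - 12 ≡ 38. → (0, 38)
5P: (0, 38) + (0, 9): same x and y₁ ≡ -y₂, so the sum is 𝒪.
5P = 𝒪, so the order is 5.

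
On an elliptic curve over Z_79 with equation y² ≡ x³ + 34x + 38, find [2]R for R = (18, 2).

tangent at (18, 2): λ = (3·18² + 34)/(2·2) ≡ 58/4. 4⁻¹ ≡ 20 (mod 79) since 4·20 = 80 ≡ 1, so λ ≡ 58·20 ≡ 54.
  x = λ² - 18 - 18 = 2916 - 36 ≡ 36; y = λ·(18 - 36) - 2 ≡ 53. → (36, 53)

(36, 53)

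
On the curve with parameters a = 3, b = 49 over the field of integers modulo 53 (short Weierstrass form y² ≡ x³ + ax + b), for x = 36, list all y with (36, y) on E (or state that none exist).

x³ + 3x + 49 = 46813 ≡ 14 (mod 53).
14 is a non-residue mod 53; no y exists.

none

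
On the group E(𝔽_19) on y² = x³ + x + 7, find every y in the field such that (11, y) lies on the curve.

x³ + 1x + 7 = 1349 ≡ 0 (mod 19).
Only y = 0 satisfies y² ≡ 0.

0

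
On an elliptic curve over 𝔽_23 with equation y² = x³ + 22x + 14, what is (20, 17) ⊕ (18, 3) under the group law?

(20, 17) + (18, 3). λ = (3 - 17)/(18 - 20) ≡ 9/21 mod 23. 21⁻¹ ≡ 11 (mod 23), so λ ≡ 7.
  x = λ² - 20 - 18 = 49 - 38 ≡ 11; y = λ·(20 - 11) - 17 ≡ 0. → (11, 0)

(11, 0)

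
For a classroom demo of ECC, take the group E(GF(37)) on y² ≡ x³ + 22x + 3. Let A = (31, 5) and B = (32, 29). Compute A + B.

(32, 8)

(31, 5) + (32, 29). λ = (29 - 5)/(32 - 31) ≡ 24/1 mod 37. 1⁻¹ ≡ 1 (mod 37), so λ ≡ 24.
  x = λ² - 31 - 32 = 576 - 63 ≡ 32; y = λ·(31 - 32) - 5 ≡ 8. → (32, 8)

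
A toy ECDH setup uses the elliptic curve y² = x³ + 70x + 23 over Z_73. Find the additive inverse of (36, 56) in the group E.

-(36, 56) = (36, -56 mod 73) = (36, 17).

(36, 17)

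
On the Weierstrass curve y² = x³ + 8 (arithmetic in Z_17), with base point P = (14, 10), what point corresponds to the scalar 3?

(0, 12)

Repeated addition: build up to 3P.
2P: tangent at (14, 10): λ = (3·14² + 0)/(2·10) ≡ 10/3. 3⁻¹ ≡ 6 (mod 17), so λ ≡ 10·6 ≡ 9.
  x = λ² - 14 - 14 = 81 - 28 ≡ 2; y = λ·(14 - 2) - 10 ≡ 13. → (2, 13)
3P: (2, 13) + (14, 10). λ = (10 - 13)/(14 - 2) ≡ 14/12 mod 17. 12⁻¹ ≡ 10 (mod 17), so λ ≡ 4.
  x = λ² - 2 - 14 = 16 - 16 ≡ 0; y = λ·(2 - 0) - 13 ≡ 12. → (0, 12)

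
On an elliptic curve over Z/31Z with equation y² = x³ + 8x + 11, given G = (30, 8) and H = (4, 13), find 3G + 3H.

(20, 7)

First 3G:
Repeated addition: build up to 3G.
2G: tangent at (30, 8): λ = (3·30² + 8)/(2·8) ≡ 11/16. 16⁻¹ ≡ 2 (mod 31), so λ ≡ 11·2 ≡ 22.
  x = λ² - 30 - 30 = 484 - 60 ≡ 21; y = λ·(30 - 21) - 8 ≡ 4. → (21, 4)
3G: (21, 4) + (30, 8). λ = (8 - 4)/(30 - 21) ≡ 4/9 mod 31. 9⁻¹ ≡ 7 (mod 31) since 9·7 = 63 ≡ 1, so λ ≡ 28.
  x = λ² - 21 - 30 = 784 - 51 ≡ 20; y = λ·(21 - 20) - 4 ≡ 24. → (20, 24)
3G = (20, 24).
Next 3H:
Repeated addition: build up to 3H.
2H: tangent at (4, 13): λ = (3·4² + 8)/(2·13) ≡ 25/26. 26⁻¹ ≡ 6 (mod 31) since 26·6 = 156 ≡ 1, so λ ≡ 25·6 ≡ 26.
  x = λ² - 4 - 4 = 676 - 8 ≡ 17; y = λ·(4 - 17) - 13 ≡ 21. → (17, 21)
3H: (17, 21) + (4, 13). λ = (13 - 21)/(4 - 17) ≡ 23/18 mod 31. 18⁻¹ ≡ 19 (mod 31) since 18·19 = 342 ≡ 1, so λ ≡ 3.
  x = λ² - 17 - 4 = 9 - 21 ≡ 19; y = λ·(17 - 19) - 21 ≡ 4. → (19, 4)
3H = (19, 4).
Finally 3G + 3H:
(20, 24) + (19, 4). λ = (4 - 24)/(19 - 20) ≡ 11/30 mod 31. 30⁻¹ ≡ 30 (mod 31), so λ ≡ 20.
  x = λ² - 20 - 19 = 400 - 39 ≡ 20; y = λ·(20 - 20) - 24 ≡ 7. → (20, 7)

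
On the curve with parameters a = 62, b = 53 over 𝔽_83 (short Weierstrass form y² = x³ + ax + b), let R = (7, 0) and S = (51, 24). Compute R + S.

(74, 54)

(7, 0) + (51, 24). λ = (24 - 0)/(51 - 7) ≡ 24/44 mod 83. 44⁻¹ ≡ 17 (mod 83) since 44·17 = 748 ≡ 1, so λ ≡ 76.
  x = λ² - 7 - 51 = 5776 - 58 ≡ 74; y = λ·(7 - 74) - 0 ≡ 54. → (74, 54)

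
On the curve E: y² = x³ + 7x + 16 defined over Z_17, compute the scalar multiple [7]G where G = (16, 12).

Repeated addition: build up to 7G.
2G: tangent at (16, 12): λ = (3·16² + 7)/(2·12) ≡ 10/7. 7⁻¹ ≡ 5 (mod 17), so λ ≡ 10·5 ≡ 16.
  x = λ² - 16 - 16 = 256 - 32 ≡ 3; y = λ·(16 - 3) - 12 ≡ 9. → (3, 9)
3G: (3, 9) + (16, 12). λ = (12 - 9)/(16 - 3) ≡ 3/13 mod 17. 13⁻¹ ≡ 4 (mod 17), so λ ≡ 12.
  x = λ² - 3 - 16 = 144 - 19 ≡ 6; y = λ·(3 - 6) - 9 ≡ 6. → (6, 6)
4G: (6, 6) + (16, 12). λ = (12 - 6)/(16 - 6) ≡ 6/10 mod 17. 10⁻¹ ≡ 12 (mod 17) since 10·12 = 120 ≡ 1, so λ ≡ 4.
  x = λ² - 6 - 16 = 16 - 22 ≡ 11; y = λ·(6 - 11) - 6 ≡ 8. → (11, 8)
5G: (11, 8) + (16, 12). λ = (12 - 8)/(16 - 11) ≡ 4/5 mod 17. 5⁻¹ ≡ 7 (mod 17), so λ ≡ 11.
  x = λ² - 11 - 16 = 121 - 27 ≡ 9; y = λ·(11 - 9) - 8 ≡ 14. → (9, 14)
6G: (9, 14) + (16, 12). λ = (12 - 14)/(16 - 9) ≡ 15/7 mod 17. 7⁻¹ ≡ 5 (mod 17) since 7·5 = 35 ≡ 1, so λ ≡ 7.
  x = λ² - 9 - 16 = 49 - 25 ≡ 7; y = λ·(9 - 7) - 14 ≡ 0. → (7, 0)
7G: (7, 0) + (16, 12). λ = (12 - 0)/(16 - 7) ≡ 12/9 mod 17. 9⁻¹ ≡ 2 (mod 17), so λ ≡ 7.
  x = λ² - 7 - 16 = 49 - 23 ≡ 9; y = λ·(7 - 9) - 0 ≡ 3. → (9, 3)

(9, 3)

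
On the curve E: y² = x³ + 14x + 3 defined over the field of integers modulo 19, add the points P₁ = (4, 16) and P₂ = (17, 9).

(4, 16) + (17, 9). λ = (9 - 16)/(17 - 4) ≡ 12/13 mod 19. 13⁻¹ ≡ 3 (mod 19), so λ ≡ 17.
  x = λ² - 4 - 17 = 289 - 21 ≡ 2; y = λ·(4 - 2) - 16 ≡ 18. → (2, 18)

(2, 18)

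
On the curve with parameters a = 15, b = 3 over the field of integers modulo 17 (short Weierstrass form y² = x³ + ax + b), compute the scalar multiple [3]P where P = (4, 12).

(9, 0)

Repeated addition: build up to 3P.
2P: tangent at (4, 12): λ = (3·4² + 15)/(2·12) ≡ 12/7. 7⁻¹ ≡ 5 (mod 17), so λ ≡ 12·5 ≡ 9.
  x = λ² - 4 - 4 = 81 - 8 ≡ 5; y = λ·(4 - 5) - 12 ≡ 13. → (5, 13)
3P: (5, 13) + (4, 12). λ = (12 - 13)/(4 - 5) ≡ 16/16 mod 17. 16⁻¹ ≡ 16 (mod 17), so λ ≡ 1.
  x = λ² - 5 - 4 = 1 - 9 ≡ 9; y = λ·(5 - 9) - 13 ≡ 0. → (9, 0)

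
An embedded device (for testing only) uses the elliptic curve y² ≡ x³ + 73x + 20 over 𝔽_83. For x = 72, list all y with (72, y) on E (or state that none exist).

25, 58

x³ + 73x + 20 = 378524 ≡ 44 (mod 83).
Square roots of 44 mod 83: 25 and 58 (since 25² = 625 ≡ 44).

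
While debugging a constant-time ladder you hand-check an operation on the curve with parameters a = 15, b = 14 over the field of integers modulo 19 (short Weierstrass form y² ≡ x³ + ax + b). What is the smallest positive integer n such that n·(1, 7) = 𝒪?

8

2P: tangent at (1, 7): λ = (3·1² + 15)/(2·7) ≡ 18/14. 14⁻¹ ≡ 15 (mod 19), so λ ≡ 18·15 ≡ 4.
  x = λ² - 1 - 1 = 16 - 2 ≡ 14; y = λ·(1 - 14) - 7 ≡ 17. → (14, 17)
3P: (14, 17) + (1, 7). λ = (7 - 17)/(1 - 14) ≡ 9/6 mod 19. 6⁻¹ ≡ 16 (mod 19), so λ ≡ 11.
  x = λ² - 14 - 1 = 121 - 15 ≡ 11; y = λ·(14 - 11) - 17 ≡ 16. → (11, 16)
4P: (11, 16) + (1, 7). λ = (7 - 16)/(1 - 11) ≡ 10/9 mod 19. 9⁻¹ ≡ 17 (mod 19), so λ ≡ 18.
  x = λ² - 11 - 1 = 324 - 12 ≡ 8; y = λ·(11 - 8) - 16 ≡ 0. → (8, 0)
5P: (8, 0) + (1, 7). λ = (7 - 0)/(1 - 8) ≡ 7/12 mod 19. 12⁻¹ ≡ 8 (mod 19) since 12·8 = 96 ≡ 1, so λ ≡ 18.
  x = λ² - 8 - 1 = 324 - 9 ≡ 11; y = λ·(8 - 11) - 0 ≡ 3. → (11, 3)
6P: (11, 3) + (1, 7). λ = (7 - 3)/(1 - 11) ≡ 4/9 mod 19. 9⁻¹ ≡ 17 (mod 19), so λ ≡ 11.
  x = λ² - 11 - 1 = 121 - 12 ≡ 14; y = λ·(11 - 14) - 3 ≡ 2. → (14, 2)
7P: (14, 2) + (1, 7). λ = (7 - 2)/(1 - 14) ≡ 5/6 mod 19. 6⁻¹ ≡ 16 (mod 19) since 6·16 = 96 ≡ 1, so λ ≡ 4.
  x = λ² - 14 - 1 = 16 - 15 ≡ 1; y = λ·(14 - 1) - 2 ≡ 12. → (1, 12)
8P: (1, 12) + (1, 7): same x and y₁ ≡ -y₂, so the sum is 𝒪.
8P = 𝒪, so the order is 8.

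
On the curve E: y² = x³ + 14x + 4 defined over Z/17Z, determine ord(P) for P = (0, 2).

5

2P: tangent at (0, 2): λ = (3·0² + 14)/(2·2) ≡ 14/4. 4⁻¹ ≡ 13 (mod 17) since 4·13 = 52 ≡ 1, so λ ≡ 14·13 ≡ 12.
  x = λ² - 0 - 0 = 144 - 0 ≡ 8; y = λ·(0 - 8) - 2 ≡ 4. → (8, 4)
3P: (8, 4) + (0, 2). λ = (2 - 4)/(0 - 8) ≡ 15/9 mod 17. 9⁻¹ ≡ 2 (mod 17), so λ ≡ 13.
  x = λ² - 8 - 0 = 169 - 8 ≡ 8; y = λ·(8 - 8) - 4 ≡ 13. → (8, 13)
4P: (8, 13) + (0, 2). λ = (2 - 13)/(0 - 8) ≡ 6/9 mod 17. 9⁻¹ ≡ 2 (mod 17) since 9·2 = 18 ≡ 1, so λ ≡ 12.
  x = λ² - 8 - 0 = 144 - 8 ≡ 0; y = λ·(8 - 0) - 13 ≡ 15. → (0, 15)
5P: (0, 15) + (0, 2): same x and y₁ ≡ -y₂, so the sum is the point at infinity.
5P = the point at infinity, so the order is 5.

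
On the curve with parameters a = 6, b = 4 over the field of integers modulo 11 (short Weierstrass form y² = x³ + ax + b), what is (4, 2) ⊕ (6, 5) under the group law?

(6, 6)

(4, 2) + (6, 5). λ = (5 - 2)/(6 - 4) ≡ 3/2 mod 11. 2⁻¹ ≡ 6 (mod 11) since 2·6 = 12 ≡ 1, so λ ≡ 7.
  x = λ² - 4 - 6 = 49 - 10 ≡ 6; y = λ·(4 - 6) - 2 ≡ 6. → (6, 6)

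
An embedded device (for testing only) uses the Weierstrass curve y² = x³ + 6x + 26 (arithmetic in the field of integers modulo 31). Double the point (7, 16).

tangent at (7, 16): λ = (3·7² + 6)/(2·16) ≡ 29/1. 1⁻¹ ≡ 1 (mod 31), so λ ≡ 29·1 ≡ 29.
  x = λ² - 7 - 7 = 841 - 14 ≡ 21; y = λ·(7 - 21) - 16 ≡ 12. → (21, 12)

(21, 12)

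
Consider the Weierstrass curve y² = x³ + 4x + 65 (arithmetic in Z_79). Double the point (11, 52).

tangent at (11, 52): λ = (3·11² + 4)/(2·52) ≡ 51/25. 25⁻¹ ≡ 19 (mod 79) since 25·19 = 475 ≡ 1, so λ ≡ 51·19 ≡ 21.
  x = λ² - 11 - 11 = 441 - 22 ≡ 24; y = λ·(11 - 24) - 52 ≡ 70. → (24, 70)

(24, 70)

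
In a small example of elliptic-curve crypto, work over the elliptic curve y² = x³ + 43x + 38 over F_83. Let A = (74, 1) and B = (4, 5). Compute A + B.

(74, 1) + (4, 5). λ = (5 - 1)/(4 - 74) ≡ 4/13 mod 83. 13⁻¹ ≡ 32 (mod 83), so λ ≡ 45.
  x = λ² - 74 - 4 = 2025 - 78 ≡ 38; y = λ·(74 - 38) - 1 ≡ 42. → (38, 42)

(38, 42)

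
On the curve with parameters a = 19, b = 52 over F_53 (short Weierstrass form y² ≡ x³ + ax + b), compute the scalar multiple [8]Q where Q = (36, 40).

(33, 24)

Repeated addition: build up to 8Q.
2Q: tangent at (36, 40): λ = (3·36² + 19)/(2·40) ≡ 38/27. 27⁻¹ ≡ 2 (mod 53) since 27·2 = 54 ≡ 1, so λ ≡ 38·2 ≡ 23.
  x = λ² - 36 - 36 = 529 - 72 ≡ 33; y = λ·(36 - 33) - 40 ≡ 29. → (33, 29)
3Q: (33, 29) + (36, 40). λ = (40 - 29)/(36 - 33) ≡ 11/3 mod 53. 3⁻¹ ≡ 18 (mod 53), so λ ≡ 39.
  x = λ² - 33 - 36 = 1521 - 69 ≡ 21; y = λ·(33 - 21) - 29 ≡ 15. → (21, 15)
4Q: (21, 15) + (36, 40). λ = (40 - 15)/(36 - 21) ≡ 25/15 mod 53. 15⁻¹ ≡ 46 (mod 53), so λ ≡ 37.
  x = λ² - 21 - 36 = 1369 - 57 ≡ 40; y = λ·(21 - 40) - 15 ≡ 24. → (40, 24)
5Q: (40, 24) + (36, 40). λ = (40 - 24)/(36 - 40) ≡ 16/49 mod 53. 49⁻¹ ≡ 13 (mod 53), so λ ≡ 49.
  x = λ² - 40 - 36 = 2401 - 76 ≡ 46; y = λ·(40 - 46) - 24 ≡ 0. → (46, 0)
6Q: (46, 0) + (36, 40). λ = (40 - 0)/(36 - 46) ≡ 40/43 mod 53. 43⁻¹ ≡ 37 (mod 53), so λ ≡ 49.
  x = λ² - 46 - 36 = 2401 - 82 ≡ 40; y = λ·(46 - 40) - 0 ≡ 29. → (40, 29)
7Q: (40, 29) + (36, 40). λ = (40 - 29)/(36 - 40) ≡ 11/49 mod 53. 49⁻¹ ≡ 13 (mod 53), so λ ≡ 37.
  x = λ² - 40 - 36 = 1369 - 76 ≡ 21; y = λ·(40 - 21) - 29 ≡ 38. → (21, 38)
8Q: (21, 38) + (36, 40). λ = (40 - 38)/(36 - 21) ≡ 2/15 mod 53. 15⁻¹ ≡ 46 (mod 53) since 15·46 = 690 ≡ 1, so λ ≡ 39.
  x = λ² - 21 - 36 = 1521 - 57 ≡ 33; y = λ·(21 - 33) - 38 ≡ 24. → (33, 24)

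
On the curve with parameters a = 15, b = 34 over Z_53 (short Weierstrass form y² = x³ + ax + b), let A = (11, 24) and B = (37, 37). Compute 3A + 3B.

(47, 24)

First 3A:
Repeated addition: build up to 3A.
2A: tangent at (11, 24): λ = (3·11² + 15)/(2·24) ≡ 7/48. 48⁻¹ ≡ 21 (mod 53), so λ ≡ 7·21 ≡ 41.
  x = λ² - 11 - 11 = 1681 - 22 ≡ 16; y = λ·(11 - 16) - 24 ≡ 36. → (16, 36)
3A: (16, 36) + (11, 24). λ = (24 - 36)/(11 - 16) ≡ 41/48 mod 53. 48⁻¹ ≡ 21 (mod 53), so λ ≡ 13.
  x = λ² - 16 - 11 = 169 - 27 ≡ 36; y = λ·(16 - 36) - 36 ≡ 22. → (36, 22)
3A = (36, 22).
Next 3B:
Repeated addition: build up to 3B.
2B: tangent at (37, 37): λ = (3·37² + 15)/(2·37) ≡ 41/21. 21⁻¹ ≡ 48 (mod 53), so λ ≡ 41·48 ≡ 7.
  x = λ² - 37 - 37 = 49 - 74 ≡ 28; y = λ·(37 - 28) - 37 ≡ 26. → (28, 26)
3B: (28, 26) + (37, 37). λ = (37 - 26)/(37 - 28) ≡ 11/9 mod 53. 9⁻¹ ≡ 6 (mod 53), so λ ≡ 13.
  x = λ² - 28 - 37 = 169 - 65 ≡ 51; y = λ·(28 - 51) - 26 ≡ 46. → (51, 46)
3B = (51, 46).
Finally 3A + 3B:
(36, 22) + (51, 46). λ = (46 - 22)/(51 - 36) ≡ 24/15 mod 53. 15⁻¹ ≡ 46 (mod 53), so λ ≡ 44.
  x = λ² - 36 - 51 = 1936 - 87 ≡ 47; y = λ·(36 - 47) - 22 ≡ 24. → (47, 24)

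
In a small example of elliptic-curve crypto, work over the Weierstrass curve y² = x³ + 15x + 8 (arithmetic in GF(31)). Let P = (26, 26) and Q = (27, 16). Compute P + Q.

(16, 29)

(26, 26) + (27, 16). λ = (16 - 26)/(27 - 26) ≡ 21/1 mod 31. 1⁻¹ ≡ 1 (mod 31), so λ ≡ 21.
  x = λ² - 26 - 27 = 441 - 53 ≡ 16; y = λ·(26 - 16) - 26 ≡ 29. → (16, 29)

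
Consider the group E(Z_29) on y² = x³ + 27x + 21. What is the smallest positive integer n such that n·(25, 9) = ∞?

8

2P: tangent at (25, 9): λ = (3·25² + 27)/(2·9) ≡ 17/18. 18⁻¹ ≡ 21 (mod 29) since 18·21 = 378 ≡ 1, so λ ≡ 17·21 ≡ 9.
  x = λ² - 25 - 25 = 81 - 50 ≡ 2; y = λ·(25 - 2) - 9 ≡ 24. → (2, 24)
3P: (2, 24) + (25, 9). λ = (9 - 24)/(25 - 2) ≡ 14/23 mod 29. 23⁻¹ ≡ 24 (mod 29) since 23·24 = 552 ≡ 1, so λ ≡ 17.
  x = λ² - 2 - 25 = 289 - 27 ≡ 1; y = λ·(2 - 1) - 24 ≡ 22. → (1, 22)
4P: (1, 22) + (25, 9). λ = (9 - 22)/(25 - 1) ≡ 16/24 mod 29. 24⁻¹ ≡ 23 (mod 29), so λ ≡ 20.
  x = λ² - 1 - 25 = 400 - 26 ≡ 26; y = λ·(1 - 26) - 22 ≡ 0. → (26, 0)
5P: (26, 0) + (25, 9). λ = (9 - 0)/(25 - 26) ≡ 9/28 mod 29. 28⁻¹ ≡ 28 (mod 29), so λ ≡ 20.
  x = λ² - 26 - 25 = 400 - 51 ≡ 1; y = λ·(26 - 1) - 0 ≡ 7. → (1, 7)
6P: (1, 7) + (25, 9). λ = (9 - 7)/(25 - 1) ≡ 2/24 mod 29. 24⁻¹ ≡ 23 (mod 29), so λ ≡ 17.
  x = λ² - 1 - 25 = 289 - 26 ≡ 2; y = λ·(1 - 2) - 7 ≡ 5. → (2, 5)
7P: (2, 5) + (25, 9). λ = (9 - 5)/(25 - 2) ≡ 4/23 mod 29. 23⁻¹ ≡ 24 (mod 29), so λ ≡ 9.
  x = λ² - 2 - 25 = 81 - 27 ≡ 25; y = λ·(2 - 25) - 5 ≡ 20. → (25, 20)
8P: (25, 20) + (25, 9): same x and y₁ ≡ -y₂, so the sum is ∞.
8P = ∞, so the order is 8.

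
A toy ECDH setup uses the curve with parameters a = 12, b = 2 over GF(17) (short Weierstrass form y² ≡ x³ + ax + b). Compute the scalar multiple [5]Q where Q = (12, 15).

Double-and-add on 5 = (101)₂. Start with Q = (12, 15) for the leading 1-bit.
double: tangent at (12, 15): λ = (3·12² + 12)/(2·15) ≡ 2/13. 13⁻¹ ≡ 4 (mod 17), so λ ≡ 2·4 ≡ 8.
  x = λ² - 12 - 12 = 64 - 24 ≡ 6; y = λ·(12 - 6) - 15 ≡ 16. → (6, 16)
double: tangent at (6, 16): λ = (3·6² + 12)/(2·16) ≡ 1/15. 15⁻¹ ≡ 8 (mod 17), so λ ≡ 1·8 ≡ 8.
  x = λ² - 6 - 6 = 64 - 12 ≡ 1; y = λ·(6 - 1) - 16 ≡ 7. → (1, 7)
add Q: (1, 7) + (12, 15). λ = (15 - 7)/(12 - 1) ≡ 8/11 mod 17. 11⁻¹ ≡ 14 (mod 17), so λ ≡ 10.
  x = λ² - 1 - 12 = 100 - 13 ≡ 2; y = λ·(1 - 2) - 7 ≡ 0. → (2, 0)

(2, 0)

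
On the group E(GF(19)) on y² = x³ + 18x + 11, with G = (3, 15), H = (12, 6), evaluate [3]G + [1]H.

First 3G:
Repeated addition: build up to 3G.
2G: tangent at (3, 15): λ = (3·3² + 18)/(2·15) ≡ 7/11. 11⁻¹ ≡ 7 (mod 19), so λ ≡ 7·7 ≡ 11.
  x = λ² - 3 - 3 = 121 - 6 ≡ 1; y = λ·(3 - 1) - 15 ≡ 7. → (1, 7)
3G: (1, 7) + (3, 15). λ = (15 - 7)/(3 - 1) ≡ 8/2 mod 19. 2⁻¹ ≡ 10 (mod 19), so λ ≡ 4.
  x = λ² - 1 - 3 = 16 - 4 ≡ 12; y = λ·(1 - 12) - 7 ≡ 6. → (12, 6)
3G = (12, 6).
Finally 3G + H:
tangent at (12, 6): λ = (3·12² + 18)/(2·6) ≡ 13/12. 12⁻¹ ≡ 8 (mod 19), so λ ≡ 13·8 ≡ 9.
  x = λ² - 12 - 12 = 81 - 24 ≡ 0; y = λ·(12 - 0) - 6 ≡ 7. → (0, 7)

(0, 7)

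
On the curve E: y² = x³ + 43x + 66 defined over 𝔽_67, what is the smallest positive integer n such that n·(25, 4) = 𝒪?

6

2P: tangent at (25, 4): λ = (3·25² + 43)/(2·4) ≡ 42/8. 8⁻¹ ≡ 42 (mod 67), so λ ≡ 42·42 ≡ 22.
  x = λ² - 25 - 25 = 484 - 50 ≡ 32; y = λ·(25 - 32) - 4 ≡ 43. → (32, 43)
3P: (32, 43) + (25, 4). λ = (4 - 43)/(25 - 32) ≡ 28/60 mod 67. 60⁻¹ ≡ 19 (mod 67) since 60·19 = 1140 ≡ 1, so λ ≡ 63.
  x = λ² - 32 - 25 = 3969 - 57 ≡ 26; y = λ·(32 - 26) - 43 ≡ 0. → (26, 0)
4P: (26, 0) + (25, 4). λ = (4 - 0)/(25 - 26) ≡ 4/66 mod 67. 66⁻¹ ≡ 66 (mod 67) since 66·66 = 4356 ≡ 1, so λ ≡ 63.
  x = λ² - 26 - 25 = 3969 - 51 ≡ 32; y = λ·(26 - 32) - 0 ≡ 24. → (32, 24)
5P: (32, 24) + (25, 4). λ = (4 - 24)/(25 - 32) ≡ 47/60 mod 67. 60⁻¹ ≡ 19 (mod 67), so λ ≡ 22.
  x = λ² - 32 - 25 = 484 - 57 ≡ 25; y = λ·(32 - 25) - 24 ≡ 63. → (25, 63)
6P: (25, 63) + (25, 4): same x and y₁ ≡ -y₂, so the sum is 𝒪.
6P = 𝒪, so the order is 6.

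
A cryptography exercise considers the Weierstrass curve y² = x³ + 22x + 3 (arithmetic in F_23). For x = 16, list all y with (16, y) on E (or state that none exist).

9, 14

x³ + 22x + 3 = 4451 ≡ 12 (mod 23).
Square roots of 12 mod 23: 9 and 14 (since 9² = 81 ≡ 12).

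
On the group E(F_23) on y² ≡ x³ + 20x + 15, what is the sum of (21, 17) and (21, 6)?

O

The two points share x = 21 and their y-coordinates satisfy 17 + 6 ≡ 0 (mod 23), so they are inverses. Their sum is the point at infinity.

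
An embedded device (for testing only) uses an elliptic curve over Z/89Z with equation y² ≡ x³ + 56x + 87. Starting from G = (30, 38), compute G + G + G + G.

Double-and-add on 4 = (100)₂. Start with G = (30, 38) for the leading 1-bit.
double: tangent at (30, 38): λ = (3·30² + 56)/(2·38) ≡ 86/76. 76⁻¹ ≡ 41 (mod 89) since 76·41 = 3116 ≡ 1, so λ ≡ 86·41 ≡ 55.
  x = λ² - 30 - 30 = 3025 - 60 ≡ 28; y = λ·(30 - 28) - 38 ≡ 72. → (28, 72)
double: tangent at (28, 72): λ = (3·28² + 56)/(2·72) ≡ 5/55. 55⁻¹ ≡ 34 (mod 89) since 55·34 = 1870 ≡ 1, so λ ≡ 5·34 ≡ 81.
  x = λ² - 28 - 28 = 6561 - 56 ≡ 8; y = λ·(28 - 8) - 72 ≡ 35. → (8, 35)

(8, 35)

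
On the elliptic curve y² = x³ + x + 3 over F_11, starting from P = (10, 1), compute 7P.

Repeated addition: build up to 7P.
2P: tangent at (10, 1): λ = (3·10² + 1)/(2·1) ≡ 4/2. 2⁻¹ ≡ 6 (mod 11), so λ ≡ 4·6 ≡ 2.
  x = λ² - 10 - 10 = 4 - 20 ≡ 6; y = λ·(10 - 6) - 1 ≡ 7. → (6, 7)
3P: (6, 7) + (10, 1). λ = (1 - 7)/(10 - 6) ≡ 5/4 mod 11. 4⁻¹ ≡ 3 (mod 11) since 4·3 = 12 ≡ 1, so λ ≡ 4.
  x = λ² - 6 - 10 = 16 - 16 ≡ 0; y = λ·(6 - 0) - 7 ≡ 6. → (0, 6)
4P: (0, 6) + (10, 1). λ = (1 - 6)/(10 - 0) ≡ 6/10 mod 11. 10⁻¹ ≡ 10 (mod 11) since 10·10 = 100 ≡ 1, so λ ≡ 5.
  x = λ² - 0 - 10 = 25 - 10 ≡ 4; y = λ·(0 - 4) - 6 ≡ 7. → (4, 7)
5P: (4, 7) + (10, 1). λ = (1 - 7)/(10 - 4) ≡ 5/6 mod 11. 6⁻¹ ≡ 2 (mod 11) since 6·2 = 12 ≡ 1, so λ ≡ 10.
  x = λ² - 4 - 10 = 100 - 14 ≡ 9; y = λ·(4 - 9) - 7 ≡ 9. → (9, 9)
6P: (9, 9) + (10, 1). λ = (1 - 9)/(10 - 9) ≡ 3/1 mod 11. 1⁻¹ ≡ 1 (mod 11), so λ ≡ 3.
  x = λ² - 9 - 10 = 9 - 19 ≡ 1; y = λ·(9 - 1) - 9 ≡ 4. → (1, 4)
7P: (1, 4) + (10, 1). λ = (1 - 4)/(10 - 1) ≡ 8/9 mod 11. 9⁻¹ ≡ 5 (mod 11), so λ ≡ 7.
  x = λ² - 1 - 10 = 49 - 11 ≡ 5; y = λ·(1 - 5) - 4 ≡ 1. → (5, 1)

(5, 1)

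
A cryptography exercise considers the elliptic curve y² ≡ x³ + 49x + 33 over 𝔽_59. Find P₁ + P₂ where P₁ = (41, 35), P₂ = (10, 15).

(35, 45)

(41, 35) + (10, 15). λ = (15 - 35)/(10 - 41) ≡ 39/28 mod 59. 28⁻¹ ≡ 19 (mod 59), so λ ≡ 33.
  x = λ² - 41 - 10 = 1089 - 51 ≡ 35; y = λ·(41 - 35) - 35 ≡ 45. → (35, 45)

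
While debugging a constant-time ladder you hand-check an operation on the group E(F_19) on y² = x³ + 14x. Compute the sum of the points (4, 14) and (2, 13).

(18, 17)

(4, 14) + (2, 13). λ = (13 - 14)/(2 - 4) ≡ 18/17 mod 19. 17⁻¹ ≡ 9 (mod 19) since 17·9 = 153 ≡ 1, so λ ≡ 10.
  x = λ² - 4 - 2 = 100 - 6 ≡ 18; y = λ·(4 - 18) - 14 ≡ 17. → (18, 17)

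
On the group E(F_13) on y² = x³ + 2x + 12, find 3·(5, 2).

(0, 8)

Write Q = (5, 2).
Repeated addition: build up to 3Q.
2Q: tangent at (5, 2): λ = (3·5² + 2)/(2·2) ≡ 12/4. 4⁻¹ ≡ 10 (mod 13), so λ ≡ 12·10 ≡ 3.
  x = λ² - 5 - 5 = 9 - 10 ≡ 12; y = λ·(5 - 12) - 2 ≡ 3. → (12, 3)
3Q: (12, 3) + (5, 2). λ = (2 - 3)/(5 - 12) ≡ 12/6 mod 13. 6⁻¹ ≡ 11 (mod 13) since 6·11 = 66 ≡ 1, so λ ≡ 2.
  x = λ² - 12 - 5 = 4 - 17 ≡ 0; y = λ·(12 - 0) - 3 ≡ 8. → (0, 8)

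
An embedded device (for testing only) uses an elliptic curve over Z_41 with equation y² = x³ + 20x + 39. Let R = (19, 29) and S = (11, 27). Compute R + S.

(19, 29) + (11, 27). λ = (27 - 29)/(11 - 19) ≡ 39/33 mod 41. 33⁻¹ ≡ 5 (mod 41), so λ ≡ 31.
  x = λ² - 19 - 11 = 961 - 30 ≡ 29; y = λ·(19 - 29) - 29 ≡ 30. → (29, 30)

(29, 30)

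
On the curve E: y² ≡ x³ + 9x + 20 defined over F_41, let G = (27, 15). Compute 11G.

Double-and-add on 11 = (1011)₂. Start with G = (27, 15) for the leading 1-bit.
double: tangent at (27, 15): λ = (3·27² + 9)/(2·15) ≡ 23/30. 30⁻¹ ≡ 26 (mod 41), so λ ≡ 23·26 ≡ 24.
  x = λ² - 27 - 27 = 576 - 54 ≡ 30; y = λ·(27 - 30) - 15 ≡ 36. → (30, 36)
double: tangent at (30, 36): λ = (3·30² + 9)/(2·36) ≡ 3/31. 31⁻¹ ≡ 4 (mod 41), so λ ≡ 3·4 ≡ 12.
  x = λ² - 30 - 30 = 144 - 60 ≡ 2; y = λ·(30 - 2) - 36 ≡ 13. → (2, 13)
add G: (2, 13) + (27, 15). λ = (15 - 13)/(27 - 2) ≡ 2/25 mod 41. 25⁻¹ ≡ 23 (mod 41), so λ ≡ 5.
  x = λ² - 2 - 27 = 25 - 29 ≡ 37; y = λ·(2 - 37) - 13 ≡ 17. → (37, 17)
double: tangent at (37, 17): λ = (3·37² + 9)/(2·17) ≡ 16/34. 34⁻¹ ≡ 35 (mod 41) since 34·35 = 1190 ≡ 1, so λ ≡ 16·35 ≡ 27.
  x = λ² - 37 - 37 = 729 - 74 ≡ 40; y = λ·(37 - 40) - 17 ≡ 25. → (40, 25)
add G: (40, 25) + (27, 15). λ = (15 - 25)/(27 - 40) ≡ 31/28 mod 41. 28⁻¹ ≡ 22 (mod 41), so λ ≡ 26.
  x = λ² - 40 - 27 = 676 - 67 ≡ 35; y = λ·(40 - 35) - 25 ≡ 23. → (35, 23)

(35, 23)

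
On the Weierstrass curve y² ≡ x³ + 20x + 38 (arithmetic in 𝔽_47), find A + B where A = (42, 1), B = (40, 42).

(42, 1) + (40, 42). λ = (42 - 1)/(40 - 42) ≡ 41/45 mod 47. 45⁻¹ ≡ 23 (mod 47) since 45·23 = 1035 ≡ 1, so λ ≡ 3.
  x = λ² - 42 - 40 = 9 - 82 ≡ 21; y = λ·(42 - 21) - 1 ≡ 15. → (21, 15)

(21, 15)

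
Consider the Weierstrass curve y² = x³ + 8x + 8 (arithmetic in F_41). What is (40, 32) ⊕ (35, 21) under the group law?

(40, 32) + (35, 21). λ = (21 - 32)/(35 - 40) ≡ 30/36 mod 41. 36⁻¹ ≡ 8 (mod 41), so λ ≡ 35.
  x = λ² - 40 - 35 = 1225 - 75 ≡ 2; y = λ·(40 - 2) - 32 ≡ 27. → (2, 27)

(2, 27)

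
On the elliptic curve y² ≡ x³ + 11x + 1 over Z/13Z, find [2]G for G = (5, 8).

tangent at (5, 8): λ = (3·5² + 11)/(2·8) ≡ 8/3. 3⁻¹ ≡ 9 (mod 13) since 3·9 = 27 ≡ 1, so λ ≡ 8·9 ≡ 7.
  x = λ² - 5 - 5 = 49 - 10 ≡ 0; y = λ·(5 - 0) - 8 ≡ 1. → (0, 1)

(0, 1)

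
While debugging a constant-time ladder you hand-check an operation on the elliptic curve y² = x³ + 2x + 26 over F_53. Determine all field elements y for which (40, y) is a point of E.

x³ + 2x + 26 = 64106 ≡ 29 (mod 53).
Square roots of 29 mod 53: 20 and 33 (since 20² = 400 ≡ 29).

20, 33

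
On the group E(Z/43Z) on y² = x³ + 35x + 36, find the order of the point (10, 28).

2P: tangent at (10, 28): λ = (3·10² + 35)/(2·28) ≡ 34/13. 13⁻¹ ≡ 10 (mod 43), so λ ≡ 34·10 ≡ 39.
  x = λ² - 10 - 10 = 1521 - 20 ≡ 39; y = λ·(10 - 39) - 28 ≡ 2. → (39, 2)
3P: (39, 2) + (10, 28). λ = (28 - 2)/(10 - 39) ≡ 26/14 mod 43. 14⁻¹ ≡ 40 (mod 43) since 14·40 = 560 ≡ 1, so λ ≡ 8.
  x = λ² - 39 - 10 = 64 - 49 ≡ 15; y = λ·(39 - 15) - 2 ≡ 18. → (15, 18)
4P: (15, 18) + (10, 28). λ = (28 - 18)/(10 - 15) ≡ 10/38 mod 43. 38⁻¹ ≡ 17 (mod 43) since 38·17 = 646 ≡ 1, so λ ≡ 41.
  x = λ² - 15 - 10 = 1681 - 25 ≡ 22; y = λ·(15 - 22) - 18 ≡ 39. → (22, 39)
5P: (22, 39) + (10, 28). λ = (28 - 39)/(10 - 22) ≡ 32/31 mod 43. 31⁻¹ ≡ 25 (mod 43) since 31·25 = 775 ≡ 1, so λ ≡ 26.
  x = λ² - 22 - 10 = 676 - 32 ≡ 42; y = λ·(22 - 42) - 39 ≡ 0. → (42, 0)
6P: (42, 0) + (10, 28). λ = (28 - 0)/(10 - 42) ≡ 28/11 mod 43. 11⁻¹ ≡ 4 (mod 43) since 11·4 = 44 ≡ 1, so λ ≡ 26.
  x = λ² - 42 - 10 = 676 - 52 ≡ 22; y = λ·(42 - 22) - 0 ≡ 4. → (22, 4)
7P: (22, 4) + (10, 28). λ = (28 - 4)/(10 - 22) ≡ 24/31 mod 43. 31⁻¹ ≡ 25 (mod 43), so λ ≡ 41.
  x = λ² - 22 - 10 = 1681 - 32 ≡ 15; y = λ·(22 - 15) - 4 ≡ 25. → (15, 25)
8P: (15, 25) + (10, 28). λ = (28 - 25)/(10 - 15) ≡ 3/38 mod 43. 38⁻¹ ≡ 17 (mod 43) since 38·17 = 646 ≡ 1, so λ ≡ 8.
  x = λ² - 15 - 10 = 64 - 25 ≡ 39; y = λ·(15 - 39) - 25 ≡ 41. → (39, 41)
9P: (39, 41) + (10, 28). λ = (28 - 41)/(10 - 39) ≡ 30/14 mod 43. 14⁻¹ ≡ 40 (mod 43), so λ ≡ 39.
  x = λ² - 39 - 10 = 1521 - 49 ≡ 10; y = λ·(39 - 10) - 41 ≡ 15. → (10, 15)
10P: (10, 15) + (10, 28): same x and y₁ ≡ -y₂, so the sum is 𝒪.
10P = 𝒪, so the order is 10.

10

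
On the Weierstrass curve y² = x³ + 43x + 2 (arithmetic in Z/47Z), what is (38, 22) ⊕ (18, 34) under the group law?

(38, 22) + (18, 34). λ = (34 - 22)/(18 - 38) ≡ 12/27 mod 47. 27⁻¹ ≡ 7 (mod 47), so λ ≡ 37.
  x = λ² - 38 - 18 = 1369 - 56 ≡ 44; y = λ·(38 - 44) - 22 ≡ 38. → (44, 38)

(44, 38)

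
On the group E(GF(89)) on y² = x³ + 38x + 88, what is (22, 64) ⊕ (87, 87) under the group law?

(22, 64) + (87, 87). λ = (87 - 64)/(87 - 22) ≡ 23/65 mod 89. 65⁻¹ ≡ 63 (mod 89) since 65·63 = 4095 ≡ 1, so λ ≡ 25.
  x = λ² - 22 - 87 = 625 - 109 ≡ 71; y = λ·(22 - 71) - 64 ≡ 46. → (71, 46)

(71, 46)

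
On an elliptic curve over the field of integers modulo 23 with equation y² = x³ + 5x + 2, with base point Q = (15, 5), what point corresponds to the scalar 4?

(7, 14)

Double-and-add on 4 = (100)₂. Start with Q = (15, 5) for the leading 1-bit.
double: tangent at (15, 5): λ = (3·15² + 5)/(2·5) ≡ 13/10. 10⁻¹ ≡ 7 (mod 23), so λ ≡ 13·7 ≡ 22.
  x = λ² - 15 - 15 = 484 - 30 ≡ 17; y = λ·(15 - 17) - 5 ≡ 20. → (17, 20)
double: tangent at (17, 20): λ = (3·17² + 5)/(2·20) ≡ 21/17. 17⁻¹ ≡ 19 (mod 23) since 17·19 = 323 ≡ 1, so λ ≡ 21·19 ≡ 8.
  x = λ² - 17 - 17 = 64 - 34 ≡ 7; y = λ·(17 - 7) - 20 ≡ 14. → (7, 14)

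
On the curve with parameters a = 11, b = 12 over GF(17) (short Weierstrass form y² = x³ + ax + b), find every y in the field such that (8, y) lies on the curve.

x³ + 11x + 12 = 612 ≡ 0 (mod 17).
Only y = 0 satisfies y² ≡ 0.

0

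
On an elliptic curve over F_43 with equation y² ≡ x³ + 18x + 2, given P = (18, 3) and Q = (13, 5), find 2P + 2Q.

(39, 9)

First 2P:
Repeated addition: build up to 2P.
2P: tangent at (18, 3): λ = (3·18² + 18)/(2·3) ≡ 1/6. 6⁻¹ ≡ 36 (mod 43) since 6·36 = 216 ≡ 1, so λ ≡ 1·36 ≡ 36.
  x = λ² - 18 - 18 = 1296 - 36 ≡ 13; y = λ·(18 - 13) - 3 ≡ 5. → (13, 5)
2P = (13, 5).
Next 2Q:
Repeated addition: build up to 2Q.
2Q: tangent at (13, 5): λ = (3·13² + 18)/(2·5) ≡ 9/10. 10⁻¹ ≡ 13 (mod 43), so λ ≡ 9·13 ≡ 31.
  x = λ² - 13 - 13 = 961 - 26 ≡ 32; y = λ·(13 - 32) - 5 ≡ 8. → (32, 8)
2Q = (32, 8).
Finally 2P + 2Q:
(13, 5) + (32, 8). λ = (8 - 5)/(32 - 13) ≡ 3/19 mod 43. 19⁻¹ ≡ 34 (mod 43) since 19·34 = 646 ≡ 1, so λ ≡ 16.
  x = λ² - 13 - 32 = 256 - 45 ≡ 39; y = λ·(13 - 39) - 5 ≡ 9. → (39, 9)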